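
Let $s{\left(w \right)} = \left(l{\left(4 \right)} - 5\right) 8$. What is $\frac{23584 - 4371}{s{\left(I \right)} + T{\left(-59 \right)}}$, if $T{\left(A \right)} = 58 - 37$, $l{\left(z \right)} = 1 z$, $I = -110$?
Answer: $\frac{19213}{13} \approx 1477.9$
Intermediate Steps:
$l{\left(z \right)} = z$
$s{\left(w \right)} = -8$ ($s{\left(w \right)} = \left(4 - 5\right) 8 = \left(-1\right) 8 = -8$)
$T{\left(A \right)} = 21$
$\frac{23584 - 4371}{s{\left(I \right)} + T{\left(-59 \right)}} = \frac{23584 - 4371}{-8 + 21} = \frac{19213}{13}$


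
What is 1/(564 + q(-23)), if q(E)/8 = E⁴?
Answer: 1/2239292 ≈ 4.4657e-7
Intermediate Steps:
q(E) = 8*E⁴
1/(564 + q(-23)) = 1/(564 + 8*(-23)⁴) = 1/(564 + 8*279841) = 1/(564 + 2238728) = 1/2239292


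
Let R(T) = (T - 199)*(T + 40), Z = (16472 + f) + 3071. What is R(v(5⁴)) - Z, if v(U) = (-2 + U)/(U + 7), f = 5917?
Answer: -13410965975/399424 ≈ -33576.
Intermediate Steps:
v(U) = (-2 + U)/(7 + U)
Z = 25460 (Z = (16472 + 5917) + 3071 = 22389 + 3071 = 25460)
R(T) = (-199 + T)*(40 + T)
R(v(5⁴)) - Z = (-7960 + ((-2 + 5⁴)/(7 + 5⁴))² - 159*(-2 + 5⁴)/(7 + 5⁴)) - 1*25460 = (-7960 + ((-2 + 625)/(7 + 625))² - 159*(-2 + 625)/(7 + 625)) - 25460 = (-7960 + (623/632)² - 159*623/632) - 25460 = (-7960 + 388129/399424 - 99057/632) - 25460 = -3241630935/399424 - 25460 = -13410965975/399424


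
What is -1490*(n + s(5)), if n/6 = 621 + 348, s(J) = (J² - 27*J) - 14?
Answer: -8478100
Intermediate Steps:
s(J) = -14 + J² - 27*J
n = 5814 (n = 6*(621 + 348) = 6*969 = 5814)
-1490*(n + s(5)) = -1490*(5814 + (-14 + 5² - 27*5)) = -1490*(5814 + (-14 + 25 - 135)) = -1490*(5814 - 124) = -1490*5690 = -8478100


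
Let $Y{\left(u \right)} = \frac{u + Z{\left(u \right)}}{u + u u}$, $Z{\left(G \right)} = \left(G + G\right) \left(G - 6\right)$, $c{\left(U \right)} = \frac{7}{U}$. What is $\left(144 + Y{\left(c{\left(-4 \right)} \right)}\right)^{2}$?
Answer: $\frac{240100}{9} \approx 26678.0$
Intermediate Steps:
$Z{\left(G \right)} = 2 G \left(-6 + G\right)$
$Y{\left(u \right)} = \frac{u + 2 u \left(-6 + u\right)}{u + u^{2}}$ ($Y{\left(u \right)} = \frac{u + 2 u \left(-6 + u\right)}{u + u u} = \frac{u + 2 u \left(-6 + u\right)}{u + u^{2}}$)
$\left(144 + Y{\left(c{\left(-4 \right)} \right)}\right)^{2} = \left(144 + \frac{-11 + 2 \frac{7}{-4}}{1 + \frac{7}{-4}}\right)^{2} = \left(144 + \frac{-11 + 2 \cdot 7 \left(- \frac{1}{4}\right)}{1 + 7 \left(- \frac{1}{4}\right)}\right)^{2} = \left(144 + \frac{-11 + 2 \left(- \frac{7}{4}\right)}{1 - \frac{7}{4}}\right)^{2} = \left(144 + \frac{-11 - \frac{7}{2}}{- \frac{3}{4}}\right)^{2} = \left(144 - - \frac{58}{3}\right)^{2} = \left(144 + \frac{58}{3}\right)^{2} = \left(\frac{490}{3}\right)^{2} = \frac{240100}{9}$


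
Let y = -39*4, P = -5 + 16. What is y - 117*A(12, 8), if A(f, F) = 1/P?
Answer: -1833/11 ≈ -166.64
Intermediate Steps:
P = 11
A(f, F) = 1/11
y = -156
y - 117*A(12, 8) = -156 - 117*1/11 = -156 - 117/11 = -1833/11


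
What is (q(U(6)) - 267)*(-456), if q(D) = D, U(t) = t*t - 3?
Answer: 106704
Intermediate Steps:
U(t) = -3 + t**2 (U(t) = t**2 - 3 = -3 + t**2)
(q(U(6)) - 267)*(-456) = ((-3 + 6**2) - 267)*(-456) = ((-3 + 36) - 267)*(-456) = (33 - 267)*(-456) = -234*(-456) = 106704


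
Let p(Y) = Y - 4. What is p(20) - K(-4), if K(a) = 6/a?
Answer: 35/2 ≈ 17.500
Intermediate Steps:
p(Y) = -4 + Y
p(20) - K(-4) = (-4 + 20) - 6/(-4) = 16 - 6*(-1)/4 = 16 - 1*(-3/2) = 16 + 3/2 = 35/2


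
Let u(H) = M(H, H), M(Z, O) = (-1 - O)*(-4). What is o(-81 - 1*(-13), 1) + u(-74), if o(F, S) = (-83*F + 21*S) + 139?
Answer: 5512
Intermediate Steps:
M(Z, O) = 4 + 4*O
o(F, S) = 139 - 83*F + 21*S
u(H) = 4 + 4*H
o(-81 - 1*(-13), 1) + u(-74) = (139 - 83*(-81 - 1*(-13)) + 21*1) + (4 + 4*(-74)) = (139 - 83*(-81 + 13) + 21) + (4 - 296) = (139 - 83*(-68) + 21) - 292 = (139 + 5644 + 21) - 292 = 5804 - 292 = 5512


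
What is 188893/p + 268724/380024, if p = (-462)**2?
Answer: 16142674861/10139230332 ≈ 1.5921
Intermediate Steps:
p = 213444
188893/p + 268724/380024 = 188893/213444 + 268724/380024 = 188893*(1/213444) + 268724*(1/380024) = 188893/213444 + 67181/95006 = 16142674861/10139230332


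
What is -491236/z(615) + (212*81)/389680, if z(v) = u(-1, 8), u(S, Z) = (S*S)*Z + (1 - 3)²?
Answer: -11964039901/292260 ≈ -40936.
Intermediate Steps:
u(S, Z) = 4 + Z*S² (u(S, Z) = S²*Z + (-2)² = Z*S² + 4 = 4 + Z*S²)
z(v) = 12 (z(v) = 4 + 8*(-1)² = 4 + 8*1 = 4 + 8 = 12)
-491236/z(615) + (212*81)/389680 = -491236/12 + (212*81)/389680 = -491236*1/12 + 17172*(1/389680) = -122809/3 + 4293/97420 = -11964039901/292260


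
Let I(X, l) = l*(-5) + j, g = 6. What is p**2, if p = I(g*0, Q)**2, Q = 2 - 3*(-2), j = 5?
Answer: 1500625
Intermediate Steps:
Q = 8 (Q = 2 + 6 = 8)
I(X, l) = 5 - 5*l (I(X, l) = l*(-5) + 5 = -5*l + 5 = 5 - 5*l)
p = 1225 (p = (5 - 5*8)**2 = (5 - 40)**2 = (-35)**2 = 1225)
p**2 = 1225**2 = 1500625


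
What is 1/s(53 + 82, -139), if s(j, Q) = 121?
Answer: 1/121 ≈ 0.0082645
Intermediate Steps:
1/s(53 + 82, -139) = 1/121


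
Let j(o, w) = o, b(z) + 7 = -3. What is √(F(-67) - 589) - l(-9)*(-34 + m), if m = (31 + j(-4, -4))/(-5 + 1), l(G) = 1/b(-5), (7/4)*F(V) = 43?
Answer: -163/40 + 3*I*√3073/7 ≈ -4.075 + 23.758*I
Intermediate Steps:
F(V) = 172/7 (F(V) = (4/7)*43 = 172/7)
b(z) = -10 (b(z) = -7 - 3 = -10)
l(G) = -⅒ (l(G) = 1/(-10) = -⅒)
m = -27/4 (m = (31 - 4)/(-5 + 1) = 27/(-4) = 27*(-¼) = -27/4 ≈ -6.7500)
√(F(-67) - 589) - l(-9)*(-34 + m) = √(172/7 - 589) - (-1)*(-34 - 27/4)/10 = √(-3951/7) - (-1)*(-163)/(10*4) = 3*I*√3073/7 - 1*163/40 = 3*I*√3073/7 - 163/40 = -163/40 + 3*I*√3073/7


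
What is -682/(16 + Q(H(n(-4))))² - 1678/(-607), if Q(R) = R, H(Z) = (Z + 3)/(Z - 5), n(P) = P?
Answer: 1748056/12762175 ≈ 0.13697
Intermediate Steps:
H(Z) = (3 + Z)/(-5 + Z)
-682/(16 + Q(H(n(-4))))² - 1678/(-607) = -682/(16 + (3 - 4)/(-5 - 4))² - 1678/(-607) = -682/(16 - 1/(-9))² - 1678*(-1/607) = -682/(16 - ⅑*(-1))² + 1678/607 = -682/(16 + ⅑)² + 1678/607 = -682/((145/9)²) + 1678/607 = -682/21025/81 + 1678/607 = -682*81/21025 + 1678/607 = -55242/21025 + 1678/607 = 1748056/12762175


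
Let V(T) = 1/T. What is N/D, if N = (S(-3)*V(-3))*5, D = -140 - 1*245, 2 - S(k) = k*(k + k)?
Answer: -16/231 ≈ -0.069264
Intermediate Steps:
S(k) = 2 - 2*k**2 (S(k) = 2 - k*(k + k) = 2 - k*2*k = 2 - 2*k**2)
D = -385 (D = -140 - 245 = -385)
N = 80/3 (N = ((2 - 2*(-3)**2)/(-3))*5 = ((2 - 2*9)*(-1/3))*5 = ((2 - 18)*(-1/3))*5 = -16*(-1/3)*5 = (16/3)*5 = 80/3 ≈ 26.667)
N/D = (80/3)/(-385) = (80/3)*(-1/385) = -16/231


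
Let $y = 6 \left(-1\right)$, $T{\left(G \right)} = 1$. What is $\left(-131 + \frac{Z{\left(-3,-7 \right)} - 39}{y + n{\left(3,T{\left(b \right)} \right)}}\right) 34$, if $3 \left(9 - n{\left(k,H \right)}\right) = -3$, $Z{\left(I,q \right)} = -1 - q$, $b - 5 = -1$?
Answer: $- \frac{9469}{2} \approx -4734.5$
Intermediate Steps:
$b = 4$ ($b = 5 - 1 = 4$)
$n{\left(k,H \right)} = 10$ ($n{\left(k,H \right)} = 9 - -1 = 9 + 1 = 10$)
$y = -6$
$\left(-131 + \frac{Z{\left(-3,-7 \right)} - 39}{y + n{\left(3,T{\left(b \right)} \right)}}\right) 34 = \left(-131 + \frac{\left(-1 - -7\right) - 39}{-6 + 10}\right) 34 = \left(-131 + \frac{\left(-1 + 7\right) - 39}{4}\right) 34 = \left(-131 + \left(6 - 39\right) \frac{1}{4}\right) 34 = \left(-131 - \frac{33}{4}\right) 34 = \left(- \frac{557}{4}\right) 34 = - \frac{9469}{2}$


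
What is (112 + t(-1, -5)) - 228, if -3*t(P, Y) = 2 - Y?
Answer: -355/3 ≈ -118.33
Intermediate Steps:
t(P, Y) = -2/3 + Y/3 (t(P, Y) = -(2 - Y)/3 = -2/3 + Y/3)
(112 + t(-1, -5)) - 228 = (112 + (-2/3 + (1/3)*(-5))) - 228 = (112 + (-2/3 - 5/3)) - 228 = (112 - 7/3) - 228 = 329/3 - 228 = -355/3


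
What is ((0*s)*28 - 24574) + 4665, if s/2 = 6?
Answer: -19909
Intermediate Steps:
s = 12 (s = 2*6 = 12)
((0*s)*28 - 24574) + 4665 = ((0*12)*28 - 24574) + 4665 = (0*28 - 24574) + 4665 = (0 - 24574) + 4665 = -24574 + 4665 = -19909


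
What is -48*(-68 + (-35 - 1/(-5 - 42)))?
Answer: 232320/47 ≈ 4943.0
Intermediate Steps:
-48*(-68 + (-35 - 1/(-5 - 42))) = -48*(-68 + (-35 - 1/(-47))) = -48*(-68 + (-35 - 1*(-1/47))) = -48*(-68 + (-35 + 1/47)) = -48*(-68 - 1644/47) = -48*(-4840/47) = 232320/47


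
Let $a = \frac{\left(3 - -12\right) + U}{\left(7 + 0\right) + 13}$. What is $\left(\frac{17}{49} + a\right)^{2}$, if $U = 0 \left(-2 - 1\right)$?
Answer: $\frac{46225}{38416} \approx 1.2033$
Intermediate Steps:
$U = 0$ ($U = 0 \left(-3\right) = 0$)
$a = \frac{3}{4}$ ($a = \frac{\left(3 - -12\right) + 0}{\left(7 + 0\right) + 13} = \frac{\left(3 + 12\right) + 0}{7 + 13} = \frac{15 + 0}{20} = 15 \cdot \frac{1}{20} = \frac{3}{4} \approx 0.75$)
$\left(\frac{17}{49} + a\right)^{2} = \left(\frac{17}{49} + \frac{3}{4}\right)^{2} = \left(\frac{215}{196}\right)^{2} = \frac{46225}{38416}$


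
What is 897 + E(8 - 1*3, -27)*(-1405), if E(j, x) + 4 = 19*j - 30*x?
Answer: -1265008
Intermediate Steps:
E(j, x) = -4 - 30*x + 19*j (E(j, x) = -4 + (19*j - 30*x) = -4 + (-30*x + 19*j) = -4 - 30*x + 19*j)
897 + E(8 - 1*3, -27)*(-1405) = 897 + (-4 - 30*(-27) + 19*(8 - 1*3))*(-1405) = 897 + (-4 + 810 + 19*(8 - 3))*(-1405) = 897 + (-4 + 810 + 19*5)*(-1405) = 897 + (-4 + 810 + 95)*(-1405) = 897 + 901*(-1405) = 897 - 1265905 = -1265008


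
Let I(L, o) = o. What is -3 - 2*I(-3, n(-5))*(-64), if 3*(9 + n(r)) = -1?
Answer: -3593/3 ≈ -1197.7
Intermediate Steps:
n(r) = -28/3 (n(r) = -9 + (⅓)*(-1) = -9 - ⅓ = -28/3)
-3 - 2*I(-3, n(-5))*(-64) = -3 - 2*(-28/3)*(-64) = -3 + (56/3)*(-64) = -3 - 3584/3 = -3593/3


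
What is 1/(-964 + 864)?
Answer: -1/100 ≈ -0.010000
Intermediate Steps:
1/(-964 + 864) = 1/(-100) = -1/100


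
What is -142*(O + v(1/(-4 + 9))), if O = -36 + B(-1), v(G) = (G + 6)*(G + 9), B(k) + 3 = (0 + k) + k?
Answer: -56942/25 ≈ -2277.7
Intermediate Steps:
B(k) = -3 + 2*k (B(k) = -3 + ((0 + k) + k) = -3 + (k + k) = -3 + 2*k)
v(G) = (6 + G)*(9 + G)
O = -41 (O = -36 + (-3 + 2*(-1)) = -36 + (-3 - 2) = -36 - 5 = -41)
-142*(O + v(1/(-4 + 9))) = -142*(-41 + (54 + (1/(-4 + 9))**2 + 15/(-4 + 9))) = -142*(-41 + (54 + (1/5)**2 + 15/5)) = -142*(-41 + (54 + (1/5)**2 + 15*(1/5))) = -142*(-41 + (54 + 1/25 + 3)) = -142*(-41 + 1426/25) = -142*401/25 = -56942/25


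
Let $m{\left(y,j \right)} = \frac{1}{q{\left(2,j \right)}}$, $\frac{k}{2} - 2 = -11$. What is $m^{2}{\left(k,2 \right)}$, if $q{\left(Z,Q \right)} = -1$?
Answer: $1$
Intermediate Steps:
$k = -18$ ($k = 4 + 2 \left(-11\right) = 4 - 22 = -18$)
$m{\left(y,j \right)} = -1$ ($m{\left(y,j \right)} = \frac{1}{-1} = -1$)
$m^{2}{\left(k,2 \right)} = \left(-1\right)^{2} = 1$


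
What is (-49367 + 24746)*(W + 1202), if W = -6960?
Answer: 141767718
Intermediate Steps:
(-49367 + 24746)*(W + 1202) = (-49367 + 24746)*(-6960 + 1202) = -24621*(-5758) = 141767718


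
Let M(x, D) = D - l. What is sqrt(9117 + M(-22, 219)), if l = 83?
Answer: sqrt(9253) ≈ 96.193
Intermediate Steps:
M(x, D) = -83 + D (M(x, D) = D - 1*83 = D - 83 = -83 + D)
sqrt(9117 + M(-22, 219)) = sqrt(9117 + (-83 + 219)) = sqrt(9117 + 136) = sqrt(9253)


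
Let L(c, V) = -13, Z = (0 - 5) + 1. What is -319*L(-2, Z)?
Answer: 4147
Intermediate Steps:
Z = -4 (Z = -5 + 1 = -4)
-319*L(-2, Z) = -319*(-13) = 4147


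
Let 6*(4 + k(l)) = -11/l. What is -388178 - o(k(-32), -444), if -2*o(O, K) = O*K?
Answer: -12393687/32 ≈ -3.8730e+5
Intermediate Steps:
k(l) = -4 - 11/(6*l) (k(l) = -4 + (-11/l)/6 = -4 - 11/(6*l))
o(O, K) = -K*O/2 (o(O, K) = -O*K/2 = -K*O/2)
-388178 - o(k(-32), -444) = -388178 - (-1)*(-444)*(-4 - 11/6/(-32))/2 = -388178 - (-1)*(-444)*(-4 - 11/6*(-1/32))/2 = -388178 - (-1)*(-444)*(-4 + 11/192)/2 = -388178 - (-1)*(-444)*(-757)/(2*192) = -388178 - 1*(-28009/32) = -388178 + 28009/32 = -12393687/32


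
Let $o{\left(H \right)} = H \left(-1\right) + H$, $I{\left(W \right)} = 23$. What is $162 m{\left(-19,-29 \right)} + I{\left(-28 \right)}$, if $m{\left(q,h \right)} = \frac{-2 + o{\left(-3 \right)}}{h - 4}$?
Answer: $\frac{361}{11} \approx 32.818$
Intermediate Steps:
$o{\left(H \right)} = 0$ ($o{\left(H \right)} = - H + H = 0$)
$m{\left(q,h \right)} = - \frac{2}{-4 + h}$ ($m{\left(q,h \right)} = \frac{-2 + 0}{h - 4} = - \frac{2}{-4 + h}$)
$162 m{\left(-19,-29 \right)} + I{\left(-28 \right)} = 162 \left(- \frac{2}{-4 - 29}\right) + 23 = 162 \left(- \frac{2}{-33}\right) + 23 = 162 \left(\left(-2\right) \left(- \frac{1}{33}\right)\right) + 23 = 162 \cdot \frac{2}{33} + 23 = \frac{108}{11} + 23 = \frac{361}{11}$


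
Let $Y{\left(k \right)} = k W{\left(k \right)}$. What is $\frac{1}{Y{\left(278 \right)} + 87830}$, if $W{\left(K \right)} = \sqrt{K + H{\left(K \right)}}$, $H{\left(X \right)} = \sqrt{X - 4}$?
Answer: $\frac{1}{87830 + 278 \sqrt{278 + \sqrt{274}}} \approx 1.0799 \cdot 10^{-5}$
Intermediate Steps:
$H{\left(X \right)} = \sqrt{-4 + X}$
$W{\left(K \right)} = \sqrt{K + \sqrt{-4 + K}}$
$Y{\left(k \right)} = k \sqrt{k + \sqrt{-4 + k}}$
$\frac{1}{Y{\left(278 \right)} + 87830} = \frac{1}{278 \sqrt{278 + \sqrt{-4 + 278}} + 87830} = \frac{1}{278 \sqrt{278 + \sqrt{274}} + 87830} = \frac{1}{87830 + 278 \sqrt{278 + \sqrt{274}}}$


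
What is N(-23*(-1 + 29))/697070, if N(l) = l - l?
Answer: 0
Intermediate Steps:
N(l) = 0
N(-23*(-1 + 29))/697070 = 0/697070 = 0*(1/697070) = 0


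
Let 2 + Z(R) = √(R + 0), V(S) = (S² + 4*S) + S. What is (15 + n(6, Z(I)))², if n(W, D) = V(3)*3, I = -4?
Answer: 7569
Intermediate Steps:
V(S) = S² + 5*S
Z(R) = -2 + √R (Z(R) = -2 + √(R + 0) = -2 + √R)
n(W, D) = 72 (n(W, D) = (3*(5 + 3))*3 = (3*8)*3 = 24*3 = 72)
(15 + n(6, Z(I)))² = (15 + 72)² = 87² = 7569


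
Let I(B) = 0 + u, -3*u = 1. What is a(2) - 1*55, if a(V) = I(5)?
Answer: -166/3 ≈ -55.333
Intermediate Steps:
u = -⅓ (u = -⅓*1 = -⅓ ≈ -0.33333)
I(B) = -⅓ (I(B) = 0 - ⅓ = -⅓)
a(V) = -⅓
a(2) - 1*55 = -⅓ - 1*55 = -⅓ - 55 = -166/3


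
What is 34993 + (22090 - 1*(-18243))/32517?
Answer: 1137907714/32517 ≈ 34994.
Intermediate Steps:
34993 + (22090 - 1*(-18243))/32517 = 34993 + (22090 + 18243)*(1/32517) = 34993 + 40333*(1/32517) = 34993 + 40333/32517 = 1137907714/32517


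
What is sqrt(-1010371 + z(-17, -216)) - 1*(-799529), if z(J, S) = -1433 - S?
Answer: 799529 + 2*I*sqrt(252897) ≈ 7.9953e+5 + 1005.8*I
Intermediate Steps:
sqrt(-1010371 + z(-17, -216)) - 1*(-799529) = sqrt(-1010371 + (-1433 - 1*(-216))) - 1*(-799529) = sqrt(-1010371 + (-1433 + 216)) + 799529 = sqrt(-1010371 - 1217) + 799529 = sqrt(-1011588) + 799529 = 2*I*sqrt(252897) + 799529 = 799529 + 2*I*sqrt(252897)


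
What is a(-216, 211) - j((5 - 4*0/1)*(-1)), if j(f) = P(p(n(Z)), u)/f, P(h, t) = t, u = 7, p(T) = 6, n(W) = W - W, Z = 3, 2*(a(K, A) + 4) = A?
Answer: 1029/10 ≈ 102.90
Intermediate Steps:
a(K, A) = -4 + A/2
n(W) = 0
j(f) = 7/f
a(-216, 211) - j((5 - 4*0/1)*(-1)) = (-4 + (½)*211) - 7/((5 - 4*0/1)*(-1)) = (-4 + 211/2) - 7/((5 + 0*1)*(-1)) = 203/2 - 7/((5 + 0)*(-1)) = 203/2 - 7/(5*(-1)) = 203/2 - 7/(-5) = 203/2 - 7*(-1)/5 = 203/2 - 1*(-7/5) = 203/2 + 7/5 = 1029/10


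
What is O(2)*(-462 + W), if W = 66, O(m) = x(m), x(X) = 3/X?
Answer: -594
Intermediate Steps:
O(m) = 3/m
O(2)*(-462 + W) = (3/2)*(-462 + 66) = (3*(½))*(-396) = (3/2)*(-396) = -594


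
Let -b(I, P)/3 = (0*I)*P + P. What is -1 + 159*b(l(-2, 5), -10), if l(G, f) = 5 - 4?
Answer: 4769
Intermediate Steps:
l(G, f) = 1
b(I, P) = -3*P (b(I, P) = -3*((0*I)*P + P) = -3*(0*P + P) = -3*(0 + P) = -3*P)
-1 + 159*b(l(-2, 5), -10) = -1 + 159*(-3*(-10)) = -1 + 159*30 = -1 + 4770 = 4769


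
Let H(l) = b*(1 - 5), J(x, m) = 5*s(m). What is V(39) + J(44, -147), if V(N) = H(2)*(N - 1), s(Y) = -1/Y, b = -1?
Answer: 22349/147 ≈ 152.03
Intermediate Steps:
J(x, m) = -5/m (J(x, m) = 5*(-1/m) = -5/m)
H(l) = 4 (H(l) = -(1 - 5) = -1*(-4) = 4)
V(N) = -4 + 4*N (V(N) = 4*(N - 1) = 4*(-1 + N) = -4 + 4*N)
V(39) + J(44, -147) = (-4 + 4*39) - 5/(-147) = (-4 + 156) - 5*(-1/147) = 152 + 5/147 = 22349/147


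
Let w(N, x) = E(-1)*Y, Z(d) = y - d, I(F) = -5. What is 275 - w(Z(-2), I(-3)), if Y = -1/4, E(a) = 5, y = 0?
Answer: 1105/4 ≈ 276.25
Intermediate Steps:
Y = -¼ (Y = -1*¼ = -¼ ≈ -0.25000)
Z(d) = -d (Z(d) = 0 - d = -d)
w(N, x) = -5/4 (w(N, x) = 5*(-¼) = -5/4)
275 - w(Z(-2), I(-3)) = 275 - 1*(-5/4) = 275 + 5/4 = 1105/4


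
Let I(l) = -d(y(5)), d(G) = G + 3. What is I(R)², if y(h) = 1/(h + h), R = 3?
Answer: 961/100 ≈ 9.6100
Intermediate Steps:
y(h) = 1/(2*h)
d(G) = 3 + G
I(l) = -31/10 (I(l) = -(3 + (½)/5) = -(3 + (½)*(⅕)) = -(3 + ⅒) = -1*31/10 = -31/10)
I(R)² = (-31/10)² = 961/100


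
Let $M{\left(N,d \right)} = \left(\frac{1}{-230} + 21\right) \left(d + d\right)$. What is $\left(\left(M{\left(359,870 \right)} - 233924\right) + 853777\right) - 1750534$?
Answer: $- \frac{25165417}{23} \approx -1.0941 \cdot 10^{6}$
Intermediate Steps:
$M{\left(N,d \right)} = \frac{4829 d}{115}$ ($M{\left(N,d \right)} = \left(- \frac{1}{230} + 21\right) 2 d = \frac{4829 \cdot 2 d}{230} = \frac{4829 d}{115}$)
$\left(\left(M{\left(359,870 \right)} - 233924\right) + 853777\right) - 1750534 = \left(\left(\frac{4829}{115} \cdot 870 - 233924\right) + 853777\right) - 1750534 = \left(\left(\frac{840246}{23} - 233924\right) + 853777\right) - 1750534 = \left(- \frac{4540006}{23} + 853777\right) - 1750534 = \frac{15096865}{23} - 1750534 = - \frac{25165417}{23}$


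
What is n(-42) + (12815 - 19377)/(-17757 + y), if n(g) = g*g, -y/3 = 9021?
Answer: 39534521/22410 ≈ 1764.1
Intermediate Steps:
y = -27063 (y = -3*9021 = -27063)
n(g) = g²
n(-42) + (12815 - 19377)/(-17757 + y) = (-42)² + (12815 - 19377)/(-17757 - 27063) = 1764 - 6562/(-44820) = 1764 - 6562*(-1/44820) = 1764 + 3281/22410 = 39534521/22410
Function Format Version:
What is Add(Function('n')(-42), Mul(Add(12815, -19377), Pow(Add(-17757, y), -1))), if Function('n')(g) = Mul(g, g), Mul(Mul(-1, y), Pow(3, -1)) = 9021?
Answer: Rational(39534521, 22410) ≈ 1764.1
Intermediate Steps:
y = -27063 (y = Mul(-3, 9021) = -27063)
Function('n')(g) = Pow(g, 2)
Add(Function('n')(-42), Mul(Add(12815, -19377), Pow(Add(-17757, y), -1))) = Add(Pow(-42, 2), Mul(Add(12815, -19377), Pow(Add(-17757, -27063), -1))) = Add(1764, Mul(-6562, Pow(-44820, -1))) = Add(1764, Mul(-6562, Rational(-1, 44820))) = Add(1764, Rational(3281, 22410)) = Rational(39534521, 22410)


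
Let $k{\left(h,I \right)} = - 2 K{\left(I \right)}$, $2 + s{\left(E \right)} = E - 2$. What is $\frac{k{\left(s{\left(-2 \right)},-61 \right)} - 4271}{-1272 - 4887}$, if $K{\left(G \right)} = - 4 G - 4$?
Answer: $\frac{4751}{6159} \approx 0.77139$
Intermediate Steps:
$s{\left(E \right)} = -4 + E$ ($s{\left(E \right)} = -2 + \left(E - 2\right) = -2 + \left(-2 + E\right) = -4 + E$)
$K{\left(G \right)} = -4 - 4 G$
$k{\left(h,I \right)} = 8 + 8 I$ ($k{\left(h,I \right)} = - 2 \left(-4 - 4 I\right) = 8 + 8 I$)
$\frac{k{\left(s{\left(-2 \right)},-61 \right)} - 4271}{-1272 - 4887} = \frac{\left(8 + 8 \left(-61\right)\right) - 4271}{-1272 - 4887} = \frac{\left(8 - 488\right) - 4271}{-6159} = \left(-480 - 4271\right) \left(- \frac{1}{6159}\right) = \left(-4751\right) \left(- \frac{1}{6159}\right) = \frac{4751}{6159}$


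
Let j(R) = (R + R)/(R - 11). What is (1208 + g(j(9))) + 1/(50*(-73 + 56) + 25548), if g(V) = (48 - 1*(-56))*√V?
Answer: 29835185/24698 + 312*I ≈ 1208.0 + 312.0*I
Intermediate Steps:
j(R) = 2*R/(-11 + R) (j(R) = (2*R)/(-11 + R) = 2*R/(-11 + R))
g(V) = 104*√V (g(V) = (48 + 56)*√V = 104*√V)
(1208 + g(j(9))) + 1/(50*(-73 + 56) + 25548) = (1208 + 104*√(2*9/(-11 + 9))) + 1/(50*(-73 + 56) + 25548) = (1208 + 104*√(2*9/(-2))) + 1/(50*(-17) + 25548) = (1208 + 104*√(2*9*(-½))) + 1/(-850 + 25548) = (1208 + 104*√(-9)) + 1/24698 = (1208 + 104*(3*I)) + 1/24698 = (1208 + 312*I) + 1/24698 = 29835185/24698 + 312*I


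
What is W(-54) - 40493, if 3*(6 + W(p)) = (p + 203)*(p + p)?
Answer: -45863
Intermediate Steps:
W(p) = -6 + 2*p*(203 + p)/3 (W(p) = -6 + ((p + 203)*(p + p))/3 = -6 + ((203 + p)*(2*p))/3 = -6 + (2*p*(203 + p))/3 = -6 + 2*p*(203 + p)/3)
W(-54) - 40493 = (-6 + (⅔)*(-54)² + (406/3)*(-54)) - 40493 = (-6 + (⅔)*2916 - 7308) - 40493 = (-6 + 1944 - 7308) - 40493 = -5370 - 40493 = -45863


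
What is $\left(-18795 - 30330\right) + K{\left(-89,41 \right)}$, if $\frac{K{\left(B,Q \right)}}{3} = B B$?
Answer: $-25362$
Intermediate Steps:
$K{\left(B,Q \right)} = 3 B^{2}$ ($K{\left(B,Q \right)} = 3 B B = 3 B^{2}$)
$\left(-18795 - 30330\right) + K{\left(-89,41 \right)} = \left(-18795 - 30330\right) + 3 \left(-89\right)^{2} = -49125 + 3 \cdot 7921 = -49125 + 23763 = -25362$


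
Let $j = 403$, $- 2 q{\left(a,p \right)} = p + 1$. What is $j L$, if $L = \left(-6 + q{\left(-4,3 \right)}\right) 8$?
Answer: $-25792$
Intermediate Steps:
$q{\left(a,p \right)} = - \frac{1}{2} - \frac{p}{2}$ ($q{\left(a,p \right)} = - \frac{p + 1}{2} = - \frac{1 + p}{2} = - \frac{1}{2} - \frac{p}{2}$)
$L = -64$ ($L = \left(-6 - 2\right) 8 = \left(-8\right) 8 = -64$)
$j L = 403 \left(-64\right) = -25792$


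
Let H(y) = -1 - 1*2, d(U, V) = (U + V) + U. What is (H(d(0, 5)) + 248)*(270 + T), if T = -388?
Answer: -28910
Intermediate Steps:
d(U, V) = V + 2*U
H(y) = -3 (H(y) = -1 - 2 = -3)
(H(d(0, 5)) + 248)*(270 + T) = (-3 + 248)*(270 - 388) = 245*(-118) = -28910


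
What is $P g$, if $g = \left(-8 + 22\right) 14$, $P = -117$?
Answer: $-22932$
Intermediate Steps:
$g = 196$ ($g = 14 \cdot 14 = 196$)
$P g = \left(-117\right) 196 = -22932$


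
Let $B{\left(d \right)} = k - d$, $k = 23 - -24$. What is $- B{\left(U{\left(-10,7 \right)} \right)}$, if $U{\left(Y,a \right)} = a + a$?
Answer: $-33$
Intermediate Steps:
$U{\left(Y,a \right)} = 2 a$
$k = 47$ ($k = 23 + 24 = 47$)
$B{\left(d \right)} = 47 - d$
$- B{\left(U{\left(-10,7 \right)} \right)} = - (47 - 2 \cdot 7) = - (47 - 14) = \left(-1\right) 33 = -33$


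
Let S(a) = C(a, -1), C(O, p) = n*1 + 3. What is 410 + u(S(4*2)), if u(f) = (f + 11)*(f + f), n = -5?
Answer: 374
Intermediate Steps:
C(O, p) = -2 (C(O, p) = -5*1 + 3 = -5 + 3 = -2)
S(a) = -2
u(f) = 2*f*(11 + f) (u(f) = (11 + f)*(2*f) = 2*f*(11 + f))
410 + u(S(4*2)) = 410 + 2*(-2)*(11 - 2) = 410 + 2*(-2)*9 = 410 - 36 = 374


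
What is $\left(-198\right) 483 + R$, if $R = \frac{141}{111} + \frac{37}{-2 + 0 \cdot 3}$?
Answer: $- \frac{7078191}{74} \approx -95651.0$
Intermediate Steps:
$R = - \frac{1275}{74}$ ($R = 141 \cdot \frac{1}{111} + \frac{37}{-2 + 0} = \frac{47}{37} + \frac{37}{-2} = \frac{47}{37} + 37 \left(- \frac{1}{2}\right) = \frac{47}{37} - \frac{37}{2} = - \frac{1275}{74} \approx -17.23$)
$\left(-198\right) 483 + R = \left(-198\right) 483 - \frac{1275}{74} = -95634 - \frac{1275}{74} = - \frac{7078191}{74}$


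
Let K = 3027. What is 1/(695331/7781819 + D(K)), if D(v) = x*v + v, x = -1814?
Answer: -7781819/42706240667538 ≈ -1.8222e-7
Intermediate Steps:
D(v) = -1813*v (D(v) = -1814*v + v = -1813*v)
1/(695331/7781819 + D(K)) = 1/(695331/7781819 - 1813*3027) = 1/(695331*(1/7781819) - 5487951) = 1/(695331/7781819 - 5487951) = 1/(-42706240667538/7781819) = -7781819/42706240667538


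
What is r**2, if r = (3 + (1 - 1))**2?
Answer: 81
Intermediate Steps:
r = 9 (r = (3 + 0)**2 = 3**2 = 9)
r**2 = 9**2 = 81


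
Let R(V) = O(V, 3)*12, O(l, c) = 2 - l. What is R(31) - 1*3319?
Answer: -3667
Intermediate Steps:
R(V) = 24 - 12*V (R(V) = (2 - V)*12 = 24 - 12*V)
R(31) - 1*3319 = (24 - 12*31) - 1*3319 = (24 - 372) - 3319 = -348 - 3319 = -3667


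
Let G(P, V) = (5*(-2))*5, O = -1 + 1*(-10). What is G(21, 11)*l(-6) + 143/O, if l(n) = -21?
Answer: 1037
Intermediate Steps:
O = -11 (O = -1 - 10 = -11)
G(P, V) = -50 (G(P, V) = -10*5 = -50)
G(21, 11)*l(-6) + 143/O = -50*(-21) + 143/(-11) = 1050 + 143*(-1/11) = 1050 - 13 = 1037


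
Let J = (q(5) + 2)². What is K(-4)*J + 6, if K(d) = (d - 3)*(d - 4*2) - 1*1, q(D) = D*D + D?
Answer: 84998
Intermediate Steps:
q(D) = D + D² (q(D) = D² + D = D + D²)
J = 1024 (J = (5*(1 + 5) + 2)² = (5*6 + 2)² = (30 + 2)² = 32² = 1024)
K(d) = -1 + (-8 + d)*(-3 + d) (K(d) = (-3 + d)*(d - 8) - 1 = (-3 + d)*(-8 + d) - 1 = (-8 + d)*(-3 + d) - 1 = -1 + (-8 + d)*(-3 + d))
K(-4)*J + 6 = (23 + (-4)² - 11*(-4))*1024 + 6 = (23 + 16 + 44)*1024 + 6 = 83*1024 + 6 = 84992 + 6 = 84998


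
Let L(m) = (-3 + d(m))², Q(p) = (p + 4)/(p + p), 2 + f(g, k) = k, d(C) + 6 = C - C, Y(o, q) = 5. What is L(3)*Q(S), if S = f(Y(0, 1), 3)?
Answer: 405/2 ≈ 202.50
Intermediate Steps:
d(C) = -6 (d(C) = -6 + (C - C) = -6 + 0 = -6)
f(g, k) = -2 + k
S = 1 (S = -2 + 3 = 1)
Q(p) = (4 + p)/(2*p) (Q(p) = (4 + p)/((2*p)) = (4 + p)*(1/(2*p)) = (4 + p)/(2*p))
L(m) = 81 (L(m) = (-3 - 6)² = (-9)² = 81)
L(3)*Q(S) = 81*((½)*(4 + 1)/1) = 81*((½)*1*5) = 81*(5/2) = 405/2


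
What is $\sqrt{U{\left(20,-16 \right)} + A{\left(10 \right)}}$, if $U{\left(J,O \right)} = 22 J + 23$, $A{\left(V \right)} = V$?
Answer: $\sqrt{473} \approx 21.749$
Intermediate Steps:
$U{\left(J,O \right)} = 23 + 22 J$
$\sqrt{U{\left(20,-16 \right)} + A{\left(10 \right)}} = \sqrt{\left(23 + 22 \cdot 20\right) + 10} = \sqrt{\left(23 + 440\right) + 10} = \sqrt{463 + 10} = \sqrt{473}$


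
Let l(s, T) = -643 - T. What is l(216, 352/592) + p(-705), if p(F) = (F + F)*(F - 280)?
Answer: 51363637/37 ≈ 1.3882e+6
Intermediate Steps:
p(F) = 2*F*(-280 + F) (p(F) = (2*F)*(-280 + F) = 2*F*(-280 + F))
l(216, 352/592) + p(-705) = (-643 - 352/592) + 2*(-705)*(-280 - 705) = (-643 - 352/592) + 2*(-705)*(-985) = (-643 - 1*22/37) + 1388850 = (-643 - 22/37) + 1388850 = -23813/37 + 1388850 = 51363637/37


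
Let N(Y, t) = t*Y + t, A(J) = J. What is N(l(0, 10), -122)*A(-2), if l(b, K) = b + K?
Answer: 2684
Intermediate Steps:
l(b, K) = K + b
N(Y, t) = t + Y*t (N(Y, t) = Y*t + t = t + Y*t)
N(l(0, 10), -122)*A(-2) = -122*(1 + (10 + 0))*(-2) = -122*(1 + 10)*(-2) = -122*11*(-2) = -1342*(-2) = 2684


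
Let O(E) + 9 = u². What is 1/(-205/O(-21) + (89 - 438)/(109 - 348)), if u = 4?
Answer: -1673/46552 ≈ -0.035938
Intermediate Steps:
O(E) = 7 (O(E) = -9 + 4² = -9 + 16 = 7)
1/(-205/O(-21) + (89 - 438)/(109 - 348)) = 1/(-205/7 + (89 - 438)/(109 - 348)) = 1/(-205*⅐ - 349/(-239)) = 1/(-205/7 - 349*(-1/239)) = 1/(-205/7 + 349/239) = 1/(-46552/1673) = -1673/46552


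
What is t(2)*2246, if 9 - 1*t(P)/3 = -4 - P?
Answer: 101070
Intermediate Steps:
t(P) = 39 + 3*P (t(P) = 27 - 3*(-4 - P) = 27 + (12 + 3*P) = 39 + 3*P)
t(2)*2246 = (39 + 3*2)*2246 = (39 + 6)*2246 = 45*2246 = 101070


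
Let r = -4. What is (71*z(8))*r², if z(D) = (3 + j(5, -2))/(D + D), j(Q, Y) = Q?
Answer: 568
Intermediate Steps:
z(D) = 4/D (z(D) = (3 + 5)/(D + D) = 8/((2*D)) = 8*(1/(2*D)) = 4/D)
(71*z(8))*r² = (71*(4/8))*(-4)² = (71*(4*(⅛)))*16 = (71*(½))*16 = (71/2)*16 = 568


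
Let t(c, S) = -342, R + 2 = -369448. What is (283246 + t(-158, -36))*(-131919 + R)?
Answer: -141839295576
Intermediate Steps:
R = -369450 (R = -2 - 369448 = -369450)
(283246 + t(-158, -36))*(-131919 + R) = (283246 - 342)*(-131919 - 369450) = 282904*(-501369) = -141839295576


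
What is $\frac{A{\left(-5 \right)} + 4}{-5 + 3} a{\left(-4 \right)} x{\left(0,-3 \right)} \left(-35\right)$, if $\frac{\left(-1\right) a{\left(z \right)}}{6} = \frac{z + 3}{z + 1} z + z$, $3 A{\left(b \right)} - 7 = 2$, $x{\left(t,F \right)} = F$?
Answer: $-11760$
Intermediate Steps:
$A{\left(b \right)} = 3$ ($A{\left(b \right)} = \frac{7}{3} + \frac{1}{3} \cdot 2 = \frac{7}{3} + \frac{2}{3} = 3$)
$a{\left(z \right)} = - 6 z - \frac{6 z \left(3 + z\right)}{1 + z}$ ($a{\left(z \right)} = - 6 \left(\frac{z + 3}{z + 1} z + z\right) = - 6 \left(\frac{3 + z}{1 + z} z + z\right) = - 6 \left(\frac{z \left(3 + z\right)}{1 + z} + z\right) = - 6 \left(z + \frac{z \left(3 + z\right)}{1 + z}\right) = - 6 z - \frac{6 z \left(3 + z\right)}{1 + z}$)
$\frac{A{\left(-5 \right)} + 4}{-5 + 3} a{\left(-4 \right)} x{\left(0,-3 \right)} \left(-35\right) = \frac{3 + 4}{-5 + 3} \left(\left(-12\right) \left(-4\right) \frac{1}{1 - 4} \left(2 - 4\right)\right) \left(-3\right) \left(-35\right) = \frac{7}{-2} \left(\left(-12\right) \left(-4\right) \frac{1}{-3} \left(-2\right)\right) \left(-3\right) \left(-35\right) = 7 \left(- \frac{1}{2}\right) \left(\left(-12\right) \left(-4\right) \left(- \frac{1}{3}\right) \left(-2\right)\right) \left(-3\right) \left(-35\right) = \left(- \frac{7}{2}\right) 32 \left(-3\right) \left(-35\right) = \left(-112\right) \left(-3\right) \left(-35\right) = 336 \left(-35\right) = -11760$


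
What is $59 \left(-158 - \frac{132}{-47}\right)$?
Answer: $- \frac{430346}{47} \approx -9156.3$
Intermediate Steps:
$59 \left(-158 - \frac{132}{-47}\right) = 59 \left(-158 - - \frac{132}{47}\right) = 59 \left(-158 + \frac{132}{47}\right) = 59 \left(- \frac{7294}{47}\right) = - \frac{430346}{47}$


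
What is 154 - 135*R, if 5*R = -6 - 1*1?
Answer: 343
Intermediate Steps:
R = -7/5 (R = (-6 - 1*1)/5 = (-6 - 1)/5 = (⅕)*(-7) = -7/5 ≈ -1.4000)
154 - 135*R = 154 - 135*(-7/5) = 154 + 189 = 343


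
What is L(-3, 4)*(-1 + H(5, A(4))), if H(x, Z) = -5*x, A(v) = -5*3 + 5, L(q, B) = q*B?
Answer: 312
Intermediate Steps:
L(q, B) = B*q
A(v) = -10 (A(v) = -15 + 5 = -10)
L(-3, 4)*(-1 + H(5, A(4))) = (4*(-3))*(-1 - 5*5) = -12*(-1 - 25) = -12*(-26) = 312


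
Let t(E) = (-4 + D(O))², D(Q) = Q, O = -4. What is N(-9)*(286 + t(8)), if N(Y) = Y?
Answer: -3150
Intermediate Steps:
t(E) = 64 (t(E) = (-4 - 4)² = (-8)² = 64)
N(-9)*(286 + t(8)) = -9*(286 + 64) = -9*350 = -3150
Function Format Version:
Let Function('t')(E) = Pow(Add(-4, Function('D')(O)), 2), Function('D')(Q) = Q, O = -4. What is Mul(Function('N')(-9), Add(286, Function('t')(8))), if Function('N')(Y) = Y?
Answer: -3150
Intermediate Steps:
Function('t')(E) = 64 (Function('t')(E) = Pow(Add(-4, -4), 2) = Pow(-8, 2) = 64)
Mul(Function('N')(-9), Add(286, Function('t')(8))) = Mul(-9, Add(286, 64)) = Mul(-9, 350) = -3150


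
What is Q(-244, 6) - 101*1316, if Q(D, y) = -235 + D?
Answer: -133395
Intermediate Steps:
Q(-244, 6) - 101*1316 = (-235 - 244) - 101*1316 = -479 - 132916 = -133395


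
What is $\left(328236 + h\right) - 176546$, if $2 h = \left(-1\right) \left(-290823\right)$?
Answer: $\frac{594203}{2} \approx 2.971 \cdot 10^{5}$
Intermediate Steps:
$h = \frac{290823}{2}$ ($h = \frac{\left(-1\right) \left(-290823\right)}{2} = \frac{1}{2} \cdot 290823 = \frac{290823}{2} \approx 1.4541 \cdot 10^{5}$)
$\left(328236 + h\right) - 176546 = \left(328236 + \frac{290823}{2}\right) - 176546 = \frac{947295}{2} - 176546 = \frac{594203}{2}$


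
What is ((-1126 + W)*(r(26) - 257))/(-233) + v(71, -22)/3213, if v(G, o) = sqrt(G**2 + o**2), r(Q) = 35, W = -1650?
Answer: -616272/233 + 5*sqrt(221)/3213 ≈ -2644.9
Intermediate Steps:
((-1126 + W)*(r(26) - 257))/(-233) + v(71, -22)/3213 = ((-1126 - 1650)*(35 - 257))/(-233) + sqrt(71**2 + (-22)**2)/3213 = -2776*(-222)*(-1/233) + sqrt(5041 + 484)*(1/3213) = 616272*(-1/233) + sqrt(5525)*(1/3213) = -616272/233 + (5*sqrt(221))*(1/3213) = -616272/233 + 5*sqrt(221)/3213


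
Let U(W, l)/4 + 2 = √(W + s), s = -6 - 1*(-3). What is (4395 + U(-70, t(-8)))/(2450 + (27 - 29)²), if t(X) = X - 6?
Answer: 4387/2454 + 2*I*√73/1227 ≈ 1.7877 + 0.013927*I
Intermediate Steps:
t(X) = -6 + X
s = -3 (s = -6 + 3 = -3)
U(W, l) = -8 + 4*√(-3 + W) (U(W, l) = -8 + 4*√(W - 3) = -8 + 4*√(-3 + W))
(4395 + U(-70, t(-8)))/(2450 + (27 - 29)²) = (4395 + (-8 + 4*√(-3 - 70)))/(2450 + (27 - 29)²) = (4395 + (-8 + 4*√(-73)))/(2450 + (-2)²) = (4395 + (-8 + 4*(I*√73)))/(2450 + 4) = (4395 + (-8 + 4*I*√73))/2454 = (4387 + 4*I*√73)*(1/2454) = 4387/2454 + 2*I*√73/1227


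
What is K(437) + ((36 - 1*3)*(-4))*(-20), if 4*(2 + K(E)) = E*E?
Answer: 201521/4 ≈ 50380.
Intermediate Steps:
K(E) = -2 + E²/4 (K(E) = -2 + (E*E)/4 = -2 + E²/4)
K(437) + ((36 - 1*3)*(-4))*(-20) = (-2 + (¼)*437²) + ((36 - 1*3)*(-4))*(-20) = (-2 + (¼)*190969) + ((36 - 3)*(-4))*(-20) = (-2 + 190969/4) + (33*(-4))*(-20) = 190961/4 - 132*(-20) = 190961/4 + 2640 = 201521/4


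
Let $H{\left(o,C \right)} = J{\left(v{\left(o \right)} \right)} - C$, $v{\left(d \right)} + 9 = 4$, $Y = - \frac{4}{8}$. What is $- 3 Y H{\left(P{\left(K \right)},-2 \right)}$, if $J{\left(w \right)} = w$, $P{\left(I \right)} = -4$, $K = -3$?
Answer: $- \frac{9}{2} \approx -4.5$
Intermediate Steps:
$Y = - \frac{1}{2}$ ($Y = \left(-4\right) \frac{1}{8} = - \frac{1}{2} \approx -0.5$)
$v{\left(d \right)} = -5$ ($v{\left(d \right)} = -9 + 4 = -5$)
$H{\left(o,C \right)} = -5 - C$
$- 3 Y H{\left(P{\left(K \right)},-2 \right)} = \left(-3\right) \left(- \frac{1}{2}\right) \left(-5 - -2\right) = \frac{3 \left(-5 + 2\right)}{2} = \frac{3}{2} \left(-3\right) = - \frac{9}{2}$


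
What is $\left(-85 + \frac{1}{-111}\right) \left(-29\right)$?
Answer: $\frac{273644}{111} \approx 2465.3$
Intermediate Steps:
$\left(-85 + \frac{1}{-111}\right) \left(-29\right) = \left(-85 - \frac{1}{111}\right) \left(-29\right) = \left(- \frac{9436}{111}\right) \left(-29\right) = \frac{273644}{111}$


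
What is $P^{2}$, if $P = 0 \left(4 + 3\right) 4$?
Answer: $0$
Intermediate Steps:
$P = 0$ ($P = 0 \cdot 7 \cdot 4 = 0 \cdot 4 = 0$)
$P^{2} = 0^{2} = 0$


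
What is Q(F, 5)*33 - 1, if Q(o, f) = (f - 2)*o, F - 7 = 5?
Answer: 1187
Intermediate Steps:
F = 12 (F = 7 + 5 = 12)
Q(o, f) = o*(-2 + f) (Q(o, f) = (-2 + f)*o = o*(-2 + f))
Q(F, 5)*33 - 1 = (12*(-2 + 5))*33 - 1 = (12*3)*33 - 1 = 36*33 - 1 = 1188 - 1 = 1187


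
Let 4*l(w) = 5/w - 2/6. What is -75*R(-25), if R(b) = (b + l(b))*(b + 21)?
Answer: -7540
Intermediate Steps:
l(w) = -1/12 + 5/(4*w) (l(w) = (5/w - 2/6)/4 = (5/w - 2*⅙)/4 = (5/w - ⅓)/4 = (-⅓ + 5/w)/4 = -1/12 + 5/(4*w))
R(b) = (21 + b)*(b + (15 - b)/(12*b)) (R(b) = (b + (15 - b)/(12*b))*(b + 21) = (b + (15 - b)/(12*b))*(21 + b) = (21 + b)*(b + (15 - b)/(12*b)))
-75*R(-25) = -75*(-½ + (-25)² + (105/4)/(-25) + (251/12)*(-25)) = -75*(-½ + 625 + (105/4)*(-1/25) - 6275/12) = -75*(-½ + 625 - 21/20 - 6275/12) = -75*1508/15 = -7540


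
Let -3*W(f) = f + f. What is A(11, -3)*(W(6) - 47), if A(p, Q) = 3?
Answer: -153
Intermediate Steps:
W(f) = -2*f/3 (W(f) = -(f + f)/3 = -2*f/3)
A(11, -3)*(W(6) - 47) = 3*(-⅔*6 - 47) = 3*(-4 - 47) = 3*(-51) = -153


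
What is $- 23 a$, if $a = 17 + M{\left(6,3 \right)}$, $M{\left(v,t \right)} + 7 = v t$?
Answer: $-644$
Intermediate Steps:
$M{\left(v,t \right)} = -7 + t v$ ($M{\left(v,t \right)} = -7 + v t = -7 + t v$)
$a = 28$ ($a = 17 + \left(-7 + 3 \cdot 6\right) = 17 + \left(-7 + 18\right) = 17 + 11 = 28$)
$- 23 a = \left(-23\right) 28 = -644$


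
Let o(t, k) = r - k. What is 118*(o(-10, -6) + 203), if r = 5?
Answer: 25252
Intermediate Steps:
o(t, k) = 5 - k
118*(o(-10, -6) + 203) = 118*((5 - 1*(-6)) + 203) = 118*((5 + 6) + 203) = 118*(11 + 203) = 118*214 = 25252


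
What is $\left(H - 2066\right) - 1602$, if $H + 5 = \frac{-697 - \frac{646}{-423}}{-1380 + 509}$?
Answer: $- \frac{1352960224}{368433} \approx -3672.2$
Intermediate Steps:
$H = - \frac{1547980}{368433}$ ($H = -5 + \frac{-697 - \frac{646}{-423}}{-1380 + 509} = -5 + \frac{-697 - - \frac{646}{423}}{-871} = -5 + \left(-697 + \frac{646}{423}\right) \left(- \frac{1}{871}\right) = -5 - - \frac{294185}{368433} = -5 + \frac{294185}{368433} = - \frac{1547980}{368433} \approx -4.2015$)
$\left(H - 2066\right) - 1602 = \left(- \frac{1547980}{368433} - 2066\right) - 1602 = - \frac{762730558}{368433} - 1602 = - \frac{1352960224}{368433}$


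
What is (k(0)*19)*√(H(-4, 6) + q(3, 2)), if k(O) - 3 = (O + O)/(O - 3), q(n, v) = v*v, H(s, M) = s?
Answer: 0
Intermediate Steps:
q(n, v) = v²
k(O) = 3 + 2*O/(-3 + O) (k(O) = 3 + (O + O)/(O - 3) = 3 + (2*O)/(-3 + O) = 3 + 2*O/(-3 + O))
(k(0)*19)*√(H(-4, 6) + q(3, 2)) = (((-9 + 5*0)/(-3 + 0))*19)*√(-4 + 2²) = (((-9 + 0)/(-3))*19)*√(-4 + 4) = (-⅓*(-9)*19)*√0 = (3*19)*0 = 57*0 = 0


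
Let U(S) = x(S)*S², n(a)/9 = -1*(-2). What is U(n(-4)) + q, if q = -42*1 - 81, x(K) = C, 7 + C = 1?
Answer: -2067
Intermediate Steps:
C = -6 (C = -7 + 1 = -6)
n(a) = 18 (n(a) = 9*(-1*(-2)) = 9*2 = 18)
x(K) = -6
q = -123 (q = -42 - 81 = -123)
U(S) = -6*S²
U(n(-4)) + q = -6*18² - 123 = -6*324 - 123 = -1944 - 123 = -2067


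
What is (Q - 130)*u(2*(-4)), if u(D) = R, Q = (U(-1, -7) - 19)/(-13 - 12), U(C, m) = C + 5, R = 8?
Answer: -5176/5 ≈ -1035.2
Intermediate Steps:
U(C, m) = 5 + C
Q = ⅗ (Q = ((5 - 1) - 19)/(-13 - 12) = (4 - 19)/(-25) = -15*(-1/25) = ⅗ ≈ 0.60000)
u(D) = 8
(Q - 130)*u(2*(-4)) = (⅗ - 130)*8 = -647/5*8 = -5176/5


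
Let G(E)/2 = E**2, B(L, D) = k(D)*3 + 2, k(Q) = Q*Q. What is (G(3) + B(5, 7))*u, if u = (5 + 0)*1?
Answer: 835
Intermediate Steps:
k(Q) = Q**2
B(L, D) = 2 + 3*D**2 (B(L, D) = D**2*3 + 2 = 3*D**2 + 2 = 2 + 3*D**2)
u = 5 (u = 5*1 = 5)
G(E) = 2*E**2
(G(3) + B(5, 7))*u = (2*3**2 + (2 + 3*7**2))*5 = (2*9 + (2 + 3*49))*5 = (18 + (2 + 147))*5 = (18 + 149)*5 = 167*5 = 835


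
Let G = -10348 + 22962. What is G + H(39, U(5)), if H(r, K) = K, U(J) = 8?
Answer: 12622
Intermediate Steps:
G = 12614
G + H(39, U(5)) = 12614 + 8 = 12622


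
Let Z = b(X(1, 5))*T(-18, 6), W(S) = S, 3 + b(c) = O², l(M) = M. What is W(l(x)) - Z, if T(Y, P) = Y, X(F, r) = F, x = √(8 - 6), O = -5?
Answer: 396 + √2 ≈ 397.41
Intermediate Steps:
x = √2 ≈ 1.4142
b(c) = 22 (b(c) = -3 + (-5)² = -3 + 25 = 22)
Z = -396 (Z = 22*(-18) = -396)
W(l(x)) - Z = √2 - 1*(-396) = √2 + 396 = 396 + √2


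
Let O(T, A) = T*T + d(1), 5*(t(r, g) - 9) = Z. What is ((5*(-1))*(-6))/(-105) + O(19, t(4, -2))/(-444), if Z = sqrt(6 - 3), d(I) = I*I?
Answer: -1711/1554 ≈ -1.1010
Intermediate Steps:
d(I) = I**2
Z = sqrt(3) ≈ 1.7320
t(r, g) = 9 + sqrt(3)/5
O(T, A) = 1 + T**2 (O(T, A) = T*T + 1**2 = T**2 + 1 = 1 + T**2)
((5*(-1))*(-6))/(-105) + O(19, t(4, -2))/(-444) = ((5*(-1))*(-6))/(-105) + (1 + 19**2)/(-444) = -5*(-6)*(-1/105) + (1 + 361)*(-1/444) = 30*(-1/105) + 362*(-1/444) = -2/7 - 181/222 = -1711/1554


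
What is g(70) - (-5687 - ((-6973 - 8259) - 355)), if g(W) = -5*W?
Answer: -10250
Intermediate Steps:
g(70) - (-5687 - ((-6973 - 8259) - 355)) = -5*70 - (-5687 - ((-6973 - 8259) - 355)) = -350 - (-5687 - (-15232 - 355)) = -350 - (-5687 - 1*(-15587)) = -350 - (-5687 + 15587) = -350 - 1*9900 = -350 - 9900 = -10250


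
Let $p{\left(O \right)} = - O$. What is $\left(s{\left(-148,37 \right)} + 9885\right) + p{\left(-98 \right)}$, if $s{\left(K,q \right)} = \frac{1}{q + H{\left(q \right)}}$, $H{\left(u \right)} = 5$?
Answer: $\frac{419287}{42} \approx 9983.0$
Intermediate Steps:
$s{\left(K,q \right)} = \frac{1}{5 + q}$ ($s{\left(K,q \right)} = \frac{1}{q + 5} = \frac{1}{5 + q}$)
$\left(s{\left(-148,37 \right)} + 9885\right) + p{\left(-98 \right)} = \left(\frac{1}{5 + 37} + 9885\right) - -98 = \left(\frac{1}{42} + 9885\right) + 98 = \frac{415171}{42} + 98 = \frac{419287}{42}$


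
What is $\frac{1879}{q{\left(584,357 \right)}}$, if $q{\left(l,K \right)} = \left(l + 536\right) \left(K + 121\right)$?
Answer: $\frac{1879}{535360} \approx 0.0035098$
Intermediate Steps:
$q{\left(l,K \right)} = \left(121 + K\right) \left(536 + l\right)$ ($q{\left(l,K \right)} = \left(536 + l\right) \left(121 + K\right) = \left(121 + K\right) \left(536 + l\right)$)
$\frac{1879}{q{\left(584,357 \right)}} = \frac{1879}{64856 + 121 \cdot 584 + 536 \cdot 357 + 357 \cdot 584} = \frac{1879}{64856 + 70664 + 191352 + 208488} = \frac{1879}{535360}$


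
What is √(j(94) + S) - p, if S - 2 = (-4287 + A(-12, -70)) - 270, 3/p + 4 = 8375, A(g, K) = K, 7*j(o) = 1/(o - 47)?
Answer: -3/8371 + 2*I*√125153574/329 ≈ -0.00035838 + 68.007*I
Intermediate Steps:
j(o) = 1/(7*(-47 + o)) (j(o) = 1/(7*(o - 47)) = 1/(7*(-47 + o)))
p = 3/8371 (p = 3/(-4 + 8375) = 3/8371 ≈ 0.00035838)
S = -4625 (S = 2 + ((-4287 - 70) - 270) = 2 + (-4357 - 270) = 2 - 4627 = -4625)
√(j(94) + S) - p = √(1/(7*(-47 + 94)) - 4625) - 1*3/8371 = √((⅐)/47 - 4625) - 3/8371 = √((⅐)*(1/47) - 4625) - 3/8371 = √(1/329 - 4625) - 3/8371 = √(-1521624/329) - 3/8371 = 2*I*√125153574/329 - 3/8371 = -3/8371 + 2*I*√125153574/329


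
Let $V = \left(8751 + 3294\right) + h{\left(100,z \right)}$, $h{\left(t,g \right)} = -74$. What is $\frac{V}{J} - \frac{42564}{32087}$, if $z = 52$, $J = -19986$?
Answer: $- \frac{1234797581}{641290782} \approx -1.9255$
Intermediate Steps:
$V = 11971$ ($V = \left(8751 + 3294\right) - 74 = 12045 - 74 = 11971$)
$\frac{V}{J} - \frac{42564}{32087} = \frac{11971}{-19986} - \frac{42564}{32087} = 11971 \left(- \frac{1}{19986}\right) - \frac{42564}{32087} = - \frac{11971}{19986} - \frac{42564}{32087} = - \frac{1234797581}{641290782}$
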